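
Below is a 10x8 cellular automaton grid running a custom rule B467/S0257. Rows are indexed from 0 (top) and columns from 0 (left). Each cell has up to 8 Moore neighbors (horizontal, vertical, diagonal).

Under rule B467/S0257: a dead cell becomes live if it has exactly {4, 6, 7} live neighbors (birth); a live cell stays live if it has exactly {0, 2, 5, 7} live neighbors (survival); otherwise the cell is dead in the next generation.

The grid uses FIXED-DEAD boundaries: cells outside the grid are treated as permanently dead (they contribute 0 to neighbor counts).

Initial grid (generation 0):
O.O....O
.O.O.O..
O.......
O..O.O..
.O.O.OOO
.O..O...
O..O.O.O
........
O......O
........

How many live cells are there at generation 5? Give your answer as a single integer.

Simulating step by step:
Generation 0 (given above): 23 live cells
Generation 1: 18 live cells
..O....O
.....O..
O...O...
O...OOO.
.OOO....
.OO..O..
.......O
........
O......O
........
Generation 2: 11 live cells
..O....O
........
........
OO.O....
....OO..
.....O..
.......O
........
O......O
........
Generation 3: 7 live cells
..O....O
........
........
........
.....O..
.....O..
.......O
........
O......O
........
Generation 4: 5 live cells
..O....O
........
........
........
........
........
.......O
........
O......O
........
Generation 5: 5 live cells
..O....O
........
........
........
........
........
.......O
........
O......O
........
Population at generation 5: 5

Answer: 5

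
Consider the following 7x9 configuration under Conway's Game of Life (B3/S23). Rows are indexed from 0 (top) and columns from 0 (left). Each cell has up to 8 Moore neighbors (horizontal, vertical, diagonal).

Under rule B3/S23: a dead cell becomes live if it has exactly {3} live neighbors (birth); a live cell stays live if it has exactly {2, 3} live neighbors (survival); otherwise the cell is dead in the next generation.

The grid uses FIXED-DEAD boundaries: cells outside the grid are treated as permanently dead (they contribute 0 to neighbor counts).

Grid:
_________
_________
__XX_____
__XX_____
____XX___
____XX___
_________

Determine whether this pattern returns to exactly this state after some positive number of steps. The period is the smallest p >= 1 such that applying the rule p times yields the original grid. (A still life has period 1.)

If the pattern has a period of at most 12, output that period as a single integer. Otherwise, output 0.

Simulating and comparing each generation to the original:
Gen 0 (original, given above): 8 live cells
Gen 1: 6 live cells, differs from original
Gen 2: 8 live cells, MATCHES original -> period = 2

Answer: 2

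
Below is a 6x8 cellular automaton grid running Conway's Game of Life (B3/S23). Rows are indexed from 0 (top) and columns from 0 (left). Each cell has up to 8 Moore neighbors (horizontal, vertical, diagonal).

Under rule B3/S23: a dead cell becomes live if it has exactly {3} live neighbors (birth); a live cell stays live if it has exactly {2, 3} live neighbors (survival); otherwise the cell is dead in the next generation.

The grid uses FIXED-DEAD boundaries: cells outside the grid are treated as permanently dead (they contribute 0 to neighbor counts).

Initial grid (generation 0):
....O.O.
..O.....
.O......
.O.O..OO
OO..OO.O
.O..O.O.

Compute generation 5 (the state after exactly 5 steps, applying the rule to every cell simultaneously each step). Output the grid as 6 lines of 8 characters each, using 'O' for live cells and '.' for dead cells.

Simulating step by step:
Generation 0 (given above): 16 live cells
Generation 1: 15 live cells
........
........
.O......
.O..OOOO
OO.OO..O
OO..O.O.
Generation 2: 16 live cells
........
........
.....OO.
.O.OOOOO
...O...O
OOOOOO..
Generation 3: 10 live cells
........
........
.......O
..OO...O
O......O
.OOOO...
Generation 4: 6 live cells
........
........
........
......OO
....O...
.OOO....
Generation 5: 4 live cells
(generation 5 grid is the final answer)

Answer: ........
........
........
........
..OO....
..OO....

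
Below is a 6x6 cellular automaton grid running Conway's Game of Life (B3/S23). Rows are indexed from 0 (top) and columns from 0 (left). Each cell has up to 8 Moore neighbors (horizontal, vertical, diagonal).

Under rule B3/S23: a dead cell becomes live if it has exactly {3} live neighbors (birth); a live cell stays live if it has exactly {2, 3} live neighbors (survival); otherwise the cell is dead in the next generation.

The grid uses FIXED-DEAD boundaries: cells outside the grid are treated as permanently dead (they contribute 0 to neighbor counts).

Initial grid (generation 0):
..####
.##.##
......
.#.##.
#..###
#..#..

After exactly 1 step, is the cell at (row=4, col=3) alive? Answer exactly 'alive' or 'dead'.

Simulating step by step:
Generation 0 (given above): 17 live cells
Generation 1: 15 live cells
.##..#
.##..#
.#...#
..##.#
##...#
...#..

Cell (4,3) at generation 1: 0 -> dead

Answer: dead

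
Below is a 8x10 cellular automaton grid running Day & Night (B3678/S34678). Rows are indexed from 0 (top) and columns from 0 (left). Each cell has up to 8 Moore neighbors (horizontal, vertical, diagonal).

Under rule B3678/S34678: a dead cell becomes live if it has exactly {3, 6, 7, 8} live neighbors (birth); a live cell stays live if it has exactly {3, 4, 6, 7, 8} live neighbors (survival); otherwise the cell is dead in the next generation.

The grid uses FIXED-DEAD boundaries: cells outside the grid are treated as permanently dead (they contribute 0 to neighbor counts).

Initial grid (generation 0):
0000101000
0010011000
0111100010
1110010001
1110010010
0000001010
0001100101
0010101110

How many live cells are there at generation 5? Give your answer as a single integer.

Answer: 33

Derivation:
Simulating step by step:
Generation 0 (given above): 31 live cells
Generation 1: 28 live cells
0000000000
0110010100
1001101000
1110000010
1010001101
0111110011
0001000000
0000010110
Generation 2: 30 live cells
0000000000
0001101000
1101010100
1010011000
1100110101
0111101110
0001011101
0000000000
Generation 3: 29 live cells
0000000000
0010110000
0101010000
1111010110
1000101100
1111011001
0001011100
0000001000
Generation 4: 30 live cells
0000000000
0001100000
1111110000
1111010100
1110100100
0111001010
0100010100
0000011100
Generation 5: 33 live cells
0000000000
0101110000
1011111000
0111110000
1111110110
0001111000
0000111110
0000001000
Population at generation 5: 33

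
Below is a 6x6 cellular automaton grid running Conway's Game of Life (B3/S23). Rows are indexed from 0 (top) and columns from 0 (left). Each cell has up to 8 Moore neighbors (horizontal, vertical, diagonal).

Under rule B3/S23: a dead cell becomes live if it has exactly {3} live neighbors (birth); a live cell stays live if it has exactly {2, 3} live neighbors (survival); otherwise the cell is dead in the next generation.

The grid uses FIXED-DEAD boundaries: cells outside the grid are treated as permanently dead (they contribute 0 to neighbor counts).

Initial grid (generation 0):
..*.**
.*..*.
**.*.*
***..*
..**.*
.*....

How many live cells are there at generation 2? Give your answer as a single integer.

Simulating step by step:
Generation 0 (given above): 17 live cells
Generation 1: 13 live cells
...***
**....
...*.*
*....*
*..**.
..*...
Generation 2: 13 live cells
....*.
..**.*
**..*.
...*.*
.*.**.
...*..
Population at generation 2: 13

Answer: 13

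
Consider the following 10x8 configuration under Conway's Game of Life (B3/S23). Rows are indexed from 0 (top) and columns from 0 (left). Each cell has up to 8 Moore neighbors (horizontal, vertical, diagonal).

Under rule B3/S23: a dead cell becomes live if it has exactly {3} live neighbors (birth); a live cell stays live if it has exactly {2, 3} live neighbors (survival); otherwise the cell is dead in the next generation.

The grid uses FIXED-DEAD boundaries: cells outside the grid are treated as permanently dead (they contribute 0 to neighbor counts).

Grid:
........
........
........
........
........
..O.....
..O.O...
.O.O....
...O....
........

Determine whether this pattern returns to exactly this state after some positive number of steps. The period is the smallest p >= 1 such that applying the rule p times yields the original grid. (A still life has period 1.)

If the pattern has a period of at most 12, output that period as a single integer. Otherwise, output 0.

Answer: 2

Derivation:
Simulating and comparing each generation to the original:
Gen 0 (original, given above): 6 live cells
Gen 1: 6 live cells, differs from original
Gen 2: 6 live cells, MATCHES original -> period = 2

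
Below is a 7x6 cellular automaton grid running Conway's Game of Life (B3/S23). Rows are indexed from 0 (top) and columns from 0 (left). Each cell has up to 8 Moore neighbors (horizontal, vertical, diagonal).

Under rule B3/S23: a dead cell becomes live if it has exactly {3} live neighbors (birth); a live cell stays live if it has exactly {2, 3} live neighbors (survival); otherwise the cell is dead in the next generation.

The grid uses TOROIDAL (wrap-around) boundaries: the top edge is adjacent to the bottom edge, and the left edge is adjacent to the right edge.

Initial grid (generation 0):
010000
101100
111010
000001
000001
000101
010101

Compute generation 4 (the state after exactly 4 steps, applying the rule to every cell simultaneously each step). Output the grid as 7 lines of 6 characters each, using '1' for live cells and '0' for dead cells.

Answer: 001001
100001
100010
000000
000000
000000
000010

Derivation:
Simulating step by step:
Generation 0 (given above): 15 live cells
Generation 1: 16 live cells
010110
100101
101010
010011
100001
001001
000000
Generation 2: 16 live cells
101111
100000
001000
010110
010000
100001
001110
Generation 3: 21 live cells
101000
101010
011100
010100
011011
111111
001000
Generation 4: 7 live cells
(generation 4 grid is the final answer)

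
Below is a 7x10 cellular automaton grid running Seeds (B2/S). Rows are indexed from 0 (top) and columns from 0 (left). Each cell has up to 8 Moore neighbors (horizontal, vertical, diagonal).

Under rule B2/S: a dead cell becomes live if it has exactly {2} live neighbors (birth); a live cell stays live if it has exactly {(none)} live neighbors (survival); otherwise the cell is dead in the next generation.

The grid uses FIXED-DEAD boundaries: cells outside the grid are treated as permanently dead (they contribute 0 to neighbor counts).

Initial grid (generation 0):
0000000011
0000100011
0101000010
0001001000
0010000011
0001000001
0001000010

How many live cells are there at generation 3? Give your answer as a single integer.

Answer: 15

Derivation:
Simulating step by step:
Generation 0 (given above): 17 live cells
Generation 1: 13 live cells
0000000100
0011000000
0000010000
0100100000
0000100100
0000100100
0010100001
Generation 2: 12 live cells
0011000000
0000101000
0100000000
0001001000
0000001010
0000001000
0000010010
Generation 3: 15 live cells
0000110000
0100010000
0011101100
0010010000
0000000000
0000000011
0000001100
Population at generation 3: 15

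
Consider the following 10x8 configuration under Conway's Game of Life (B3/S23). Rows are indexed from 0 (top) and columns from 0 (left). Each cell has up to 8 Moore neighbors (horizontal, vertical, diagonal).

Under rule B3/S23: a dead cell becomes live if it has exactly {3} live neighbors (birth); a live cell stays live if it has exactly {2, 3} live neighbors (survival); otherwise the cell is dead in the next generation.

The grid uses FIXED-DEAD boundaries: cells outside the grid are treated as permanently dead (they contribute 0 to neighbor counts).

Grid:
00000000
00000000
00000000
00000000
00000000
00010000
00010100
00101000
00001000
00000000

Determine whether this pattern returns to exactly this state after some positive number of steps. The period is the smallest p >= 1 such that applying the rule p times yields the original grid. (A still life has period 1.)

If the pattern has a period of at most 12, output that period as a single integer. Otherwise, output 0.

Answer: 2

Derivation:
Simulating and comparing each generation to the original:
Gen 0 (original, given above): 6 live cells
Gen 1: 6 live cells, differs from original
Gen 2: 6 live cells, MATCHES original -> period = 2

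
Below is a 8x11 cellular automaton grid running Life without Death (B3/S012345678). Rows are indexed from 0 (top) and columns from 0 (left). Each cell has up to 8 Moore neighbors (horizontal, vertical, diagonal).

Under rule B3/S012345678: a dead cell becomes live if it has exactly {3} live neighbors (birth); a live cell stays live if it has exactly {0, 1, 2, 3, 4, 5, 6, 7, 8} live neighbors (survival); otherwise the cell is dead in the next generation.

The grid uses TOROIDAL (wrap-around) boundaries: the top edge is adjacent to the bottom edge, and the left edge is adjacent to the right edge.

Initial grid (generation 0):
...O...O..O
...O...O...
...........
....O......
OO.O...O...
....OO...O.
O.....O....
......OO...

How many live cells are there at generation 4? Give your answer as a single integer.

Answer: 47

Derivation:
Simulating step by step:
Generation 0 (given above): 17 live cells
Generation 1: 24 live cells
...O...OO.O
...O...O...
...........
....O......
OO.O.O.O...
OO..OOO..OO
O.....OO...
......OO...
Generation 2: 30 live cells
...O...OO.O
...O...OO..
...........
....O......
OOOO.O.O...
OOO.OOO.OOO
OO....OOO..
......OO...
Generation 3: 40 live cells
...O...OOOO
...O...OOO.
...........
.OOOO......
OOOO.O.OOO.
OOO.OOO.OOO
OOO...OOO..
O.....OO.O.
Generation 4: 47 live cells
...O...OOOO
...O...OOOO
....O...O..
OOOOO...O..
OOOO.O.OOO.
OOO.OOO.OOO
OOOO..OOO..
O.O...OO.O.
Population at generation 4: 47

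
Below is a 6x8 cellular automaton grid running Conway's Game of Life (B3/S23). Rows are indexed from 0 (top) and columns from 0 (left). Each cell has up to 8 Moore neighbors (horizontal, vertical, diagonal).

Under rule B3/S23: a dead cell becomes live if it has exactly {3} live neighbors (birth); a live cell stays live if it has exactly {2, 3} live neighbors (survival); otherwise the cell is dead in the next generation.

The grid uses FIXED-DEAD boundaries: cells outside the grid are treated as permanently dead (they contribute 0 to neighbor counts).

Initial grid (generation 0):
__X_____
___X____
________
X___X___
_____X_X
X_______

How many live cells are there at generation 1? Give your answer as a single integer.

Answer: 0

Derivation:
Simulating step by step:
Generation 0 (given above): 7 live cells
Generation 1: 0 live cells
________
________
________
________
________
________
Population at generation 1: 0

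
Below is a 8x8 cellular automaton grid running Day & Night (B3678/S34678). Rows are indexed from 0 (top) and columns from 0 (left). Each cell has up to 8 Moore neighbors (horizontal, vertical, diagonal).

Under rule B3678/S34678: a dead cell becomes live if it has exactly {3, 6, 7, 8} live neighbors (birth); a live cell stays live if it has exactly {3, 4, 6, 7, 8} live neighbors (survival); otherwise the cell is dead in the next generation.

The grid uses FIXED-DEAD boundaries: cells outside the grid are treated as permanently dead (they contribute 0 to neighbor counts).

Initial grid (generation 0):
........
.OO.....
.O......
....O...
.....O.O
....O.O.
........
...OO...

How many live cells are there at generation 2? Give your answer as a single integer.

Simulating step by step:
Generation 0 (given above): 10 live cells
Generation 1: 8 live cells
........
........
..O.....
........
....OOO.
.....O..
...OOO..
........
Generation 2: 6 live cells
........
........
........
.....O..
.....O..
...OO...
....O...
....O...
Population at generation 2: 6

Answer: 6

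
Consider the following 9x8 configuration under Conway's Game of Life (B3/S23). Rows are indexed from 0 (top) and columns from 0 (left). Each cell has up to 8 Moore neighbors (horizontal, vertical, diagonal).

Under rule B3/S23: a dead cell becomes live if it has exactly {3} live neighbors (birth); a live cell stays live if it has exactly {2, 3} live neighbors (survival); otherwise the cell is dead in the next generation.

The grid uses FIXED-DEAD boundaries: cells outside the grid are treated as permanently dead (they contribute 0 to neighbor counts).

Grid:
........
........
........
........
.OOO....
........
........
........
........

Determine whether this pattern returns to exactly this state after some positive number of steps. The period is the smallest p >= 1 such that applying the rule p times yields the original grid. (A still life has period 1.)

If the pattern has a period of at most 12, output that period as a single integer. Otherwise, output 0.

Simulating and comparing each generation to the original:
Gen 0 (original, given above): 3 live cells
Gen 1: 3 live cells, differs from original
Gen 2: 3 live cells, MATCHES original -> period = 2

Answer: 2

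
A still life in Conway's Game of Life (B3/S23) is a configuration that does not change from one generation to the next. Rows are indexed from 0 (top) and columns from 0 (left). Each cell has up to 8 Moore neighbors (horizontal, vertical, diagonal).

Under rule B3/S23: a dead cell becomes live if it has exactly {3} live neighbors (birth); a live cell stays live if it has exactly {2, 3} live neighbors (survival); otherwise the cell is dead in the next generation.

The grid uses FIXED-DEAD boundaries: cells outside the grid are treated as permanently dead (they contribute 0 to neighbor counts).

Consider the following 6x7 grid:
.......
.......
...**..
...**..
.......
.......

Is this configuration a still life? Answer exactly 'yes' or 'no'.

Answer: yes

Derivation:
Compute generation 1 and compare to generation 0 (given above):
Generation 1:
.......
.......
...**..
...**..
.......
.......
The grids are IDENTICAL -> still life.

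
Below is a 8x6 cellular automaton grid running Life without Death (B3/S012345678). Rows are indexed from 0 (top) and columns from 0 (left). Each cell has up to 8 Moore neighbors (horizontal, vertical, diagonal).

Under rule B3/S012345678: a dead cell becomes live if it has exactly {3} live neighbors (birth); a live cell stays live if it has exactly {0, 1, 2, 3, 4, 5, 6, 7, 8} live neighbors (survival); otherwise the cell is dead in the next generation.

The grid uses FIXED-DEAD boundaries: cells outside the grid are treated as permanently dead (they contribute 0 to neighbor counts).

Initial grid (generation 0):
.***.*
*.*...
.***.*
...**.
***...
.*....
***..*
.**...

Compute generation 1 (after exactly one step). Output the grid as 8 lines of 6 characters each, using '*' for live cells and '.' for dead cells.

Answer: .***.*
*.*...
.***.*
*..**.
****..
.*....
***..*
***...

Derivation:
Simulating step by step:
Generation 0 (given above): 22 live cells
Generation 1: 25 live cells
(generation 1 grid is the final answer)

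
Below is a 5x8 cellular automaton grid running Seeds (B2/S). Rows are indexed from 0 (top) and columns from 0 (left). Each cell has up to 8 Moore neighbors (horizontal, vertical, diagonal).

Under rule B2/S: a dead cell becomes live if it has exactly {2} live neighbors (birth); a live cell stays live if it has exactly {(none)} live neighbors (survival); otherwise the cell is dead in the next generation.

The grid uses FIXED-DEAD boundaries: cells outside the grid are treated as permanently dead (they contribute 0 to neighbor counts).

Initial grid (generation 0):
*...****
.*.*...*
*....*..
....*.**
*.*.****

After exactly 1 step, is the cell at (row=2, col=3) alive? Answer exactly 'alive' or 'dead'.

Answer: alive

Derivation:
Simulating step by step:
Generation 0 (given above): 19 live cells
Generation 1: 9 live cells
.***....
..*.....
.***....
*.......
.*......

Cell (2,3) at generation 1: 1 -> alive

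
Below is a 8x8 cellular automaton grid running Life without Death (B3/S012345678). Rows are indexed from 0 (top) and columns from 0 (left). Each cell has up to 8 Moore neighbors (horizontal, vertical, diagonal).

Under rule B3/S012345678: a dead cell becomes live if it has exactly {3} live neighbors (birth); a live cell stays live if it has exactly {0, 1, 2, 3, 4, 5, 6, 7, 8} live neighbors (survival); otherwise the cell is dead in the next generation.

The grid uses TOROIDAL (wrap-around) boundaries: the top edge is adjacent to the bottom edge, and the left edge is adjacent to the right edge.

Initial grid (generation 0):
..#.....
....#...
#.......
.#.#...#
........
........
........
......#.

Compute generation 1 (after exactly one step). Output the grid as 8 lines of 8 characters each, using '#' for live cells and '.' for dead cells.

Simulating step by step:
Generation 0 (given above): 7 live cells
Generation 1: 8 live cells
(generation 1 grid is the final answer)

Answer: ..#.....
....#...
#.......
##.#...#
........
........
........
......#.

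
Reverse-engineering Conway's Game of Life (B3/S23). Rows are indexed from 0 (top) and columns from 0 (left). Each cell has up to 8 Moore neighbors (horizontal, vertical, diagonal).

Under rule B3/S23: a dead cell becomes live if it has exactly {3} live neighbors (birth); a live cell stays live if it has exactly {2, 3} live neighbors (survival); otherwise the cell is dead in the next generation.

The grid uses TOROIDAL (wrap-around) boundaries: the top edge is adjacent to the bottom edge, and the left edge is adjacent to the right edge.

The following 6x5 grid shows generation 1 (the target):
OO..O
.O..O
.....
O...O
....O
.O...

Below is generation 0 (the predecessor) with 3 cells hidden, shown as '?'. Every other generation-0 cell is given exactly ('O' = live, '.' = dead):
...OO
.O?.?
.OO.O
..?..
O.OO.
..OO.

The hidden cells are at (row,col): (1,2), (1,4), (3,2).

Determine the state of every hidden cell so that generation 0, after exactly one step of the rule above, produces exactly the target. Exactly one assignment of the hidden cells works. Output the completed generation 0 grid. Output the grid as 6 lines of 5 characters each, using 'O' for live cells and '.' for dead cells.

Hidden generation-0 cells (in order): (1,2), (1,4), (3,2).
A hidden cell only influences target cells in its own 3x3 neighborhood. Try each of the 2^3 = 8 assignments, step the completed generation 0 forward once under B3/S23, and compare with the target:
  (1,2)=. (1,4)=. (3,2)=. -> step gives (0,0)='.' but target has 'O' -> reject
  (1,2)=. (1,4)=. (3,2)=O -> step gives (0,0)='.' but target has 'O' -> reject
  (1,2)=. (1,4)=O (3,2)=. -> step gives (0,1)='.' but target has 'O' -> reject
  (1,2)=. (1,4)=O (3,2)=O -> step gives (0,1)='.' but target has 'O' -> reject
  (1,2)=O (1,4)=. (3,2)=. -> step gives (0,0)='.' but target has 'O' -> reject
  (1,2)=O (1,4)=. (3,2)=O -> step gives (0,0)='.' but target has 'O' -> reject
  (1,2)=O (1,4)=O (3,2)=. -> step gives (2,1)='O' but target has '.' -> reject
  (1,2)=O (1,4)=O (3,2)=O -> step reproduces the target at every cell -> ACCEPT
Unique solution: (1,2)=live, (1,4)=live, (3,2)=live.
Check: live-neighbor counts of every cell in the completed generation 0:
33553
53463
44451
35453
04443
23455
Applying B3/S23 to generation 0 with these counts gives:
OO..O
.O..O
.....
O...O
....O
.O...
which matches the target exactly.

Answer: ...OO
.OO.O
.OO.O
..O..
O.OO.
..OO.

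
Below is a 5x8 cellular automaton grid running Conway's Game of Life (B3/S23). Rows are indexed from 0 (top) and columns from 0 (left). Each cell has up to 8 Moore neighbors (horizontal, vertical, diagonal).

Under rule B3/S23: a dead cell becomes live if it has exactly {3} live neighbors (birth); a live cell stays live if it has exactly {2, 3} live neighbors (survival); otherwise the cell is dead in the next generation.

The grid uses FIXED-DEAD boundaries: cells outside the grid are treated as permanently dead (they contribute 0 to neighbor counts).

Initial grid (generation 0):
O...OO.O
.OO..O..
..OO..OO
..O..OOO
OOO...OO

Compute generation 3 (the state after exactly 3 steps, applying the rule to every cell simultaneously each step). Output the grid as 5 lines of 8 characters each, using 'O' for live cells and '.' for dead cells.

Answer: .OOO.OO.
........
.....OO.
..O..OO.
........

Derivation:
Simulating step by step:
Generation 0 (given above): 20 live cells
Generation 1: 16 live cells
.O..OOO.
.OO..O.O
...OO..O
.....O..
.OO..O.O
Generation 2: 16 live cells
.OO.OOO.
.OO....O
..OOOO..
..OO.O..
......O.
Generation 3: 10 live cells
(generation 3 grid is the final answer)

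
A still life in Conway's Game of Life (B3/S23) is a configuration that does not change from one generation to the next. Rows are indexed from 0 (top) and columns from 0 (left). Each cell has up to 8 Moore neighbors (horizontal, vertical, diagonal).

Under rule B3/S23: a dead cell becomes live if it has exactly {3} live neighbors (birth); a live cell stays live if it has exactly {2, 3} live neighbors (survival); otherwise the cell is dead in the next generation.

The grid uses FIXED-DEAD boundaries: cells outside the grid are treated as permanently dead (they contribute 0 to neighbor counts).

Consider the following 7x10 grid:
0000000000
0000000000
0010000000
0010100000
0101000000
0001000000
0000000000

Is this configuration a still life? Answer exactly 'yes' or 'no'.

Answer: no

Derivation:
Compute generation 1 and compare to generation 0 (given above):
Generation 1:
0000000000
0000000000
0001000000
0110000000
0001100000
0010000000
0000000000
Cell (2,2) differs: gen0=1 vs gen1=0 -> NOT a still life.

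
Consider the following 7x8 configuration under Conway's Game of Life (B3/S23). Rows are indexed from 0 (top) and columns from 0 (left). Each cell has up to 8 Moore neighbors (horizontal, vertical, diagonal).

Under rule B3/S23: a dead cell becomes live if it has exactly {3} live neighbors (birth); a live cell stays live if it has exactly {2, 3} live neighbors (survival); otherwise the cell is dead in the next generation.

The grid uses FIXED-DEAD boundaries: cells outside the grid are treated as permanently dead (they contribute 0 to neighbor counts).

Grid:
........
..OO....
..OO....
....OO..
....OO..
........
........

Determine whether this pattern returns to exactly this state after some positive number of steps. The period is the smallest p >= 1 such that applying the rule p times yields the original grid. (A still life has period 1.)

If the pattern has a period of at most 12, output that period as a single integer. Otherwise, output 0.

Simulating and comparing each generation to the original:
Gen 0 (original, given above): 8 live cells
Gen 1: 6 live cells, differs from original
Gen 2: 8 live cells, MATCHES original -> period = 2

Answer: 2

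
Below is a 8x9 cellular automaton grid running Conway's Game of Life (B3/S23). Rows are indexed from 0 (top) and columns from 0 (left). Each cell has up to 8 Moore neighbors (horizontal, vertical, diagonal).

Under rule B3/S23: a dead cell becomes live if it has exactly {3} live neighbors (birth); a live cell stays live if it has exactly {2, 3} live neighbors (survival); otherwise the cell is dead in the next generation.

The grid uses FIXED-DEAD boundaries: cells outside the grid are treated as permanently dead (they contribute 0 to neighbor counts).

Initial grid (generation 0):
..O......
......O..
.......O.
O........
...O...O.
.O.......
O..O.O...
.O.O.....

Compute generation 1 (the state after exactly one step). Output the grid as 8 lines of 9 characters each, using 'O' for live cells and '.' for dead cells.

Answer: .........
.........
.........
.........
.........
..O.O....
OO..O....
..O.O....

Derivation:
Simulating step by step:
Generation 0 (given above): 12 live cells
Generation 1: 7 live cells
(generation 1 grid is the final answer)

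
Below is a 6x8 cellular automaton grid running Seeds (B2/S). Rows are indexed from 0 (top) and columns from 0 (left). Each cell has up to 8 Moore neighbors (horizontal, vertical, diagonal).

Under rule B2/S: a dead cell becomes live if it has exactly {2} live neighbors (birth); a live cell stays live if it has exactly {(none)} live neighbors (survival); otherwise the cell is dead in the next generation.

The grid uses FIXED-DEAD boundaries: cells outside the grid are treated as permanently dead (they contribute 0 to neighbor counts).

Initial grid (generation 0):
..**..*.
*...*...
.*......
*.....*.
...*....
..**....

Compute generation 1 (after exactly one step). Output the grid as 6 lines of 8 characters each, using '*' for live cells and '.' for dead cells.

Simulating step by step:
Generation 0 (given above): 11 live cells
Generation 1: 10 live cells
(generation 1 grid is the final answer)

Answer: .*..**..
.....*..
.....*..
.**.....
.*..*...
....*...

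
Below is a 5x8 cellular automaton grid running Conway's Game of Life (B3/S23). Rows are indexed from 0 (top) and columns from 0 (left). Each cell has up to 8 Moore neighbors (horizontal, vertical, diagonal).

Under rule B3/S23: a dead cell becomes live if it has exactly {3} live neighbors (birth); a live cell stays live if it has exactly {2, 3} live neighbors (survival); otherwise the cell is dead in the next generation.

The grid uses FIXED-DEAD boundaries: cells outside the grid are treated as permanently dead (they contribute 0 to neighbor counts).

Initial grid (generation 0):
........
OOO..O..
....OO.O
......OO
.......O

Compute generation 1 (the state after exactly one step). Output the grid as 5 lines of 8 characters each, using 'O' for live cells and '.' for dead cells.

Simulating step by step:
Generation 0 (given above): 10 live cells
Generation 1: 13 live cells
(generation 1 grid is the final answer)

Answer: .O......
.O..OOO.
.O..OO.O
.....O.O
......OO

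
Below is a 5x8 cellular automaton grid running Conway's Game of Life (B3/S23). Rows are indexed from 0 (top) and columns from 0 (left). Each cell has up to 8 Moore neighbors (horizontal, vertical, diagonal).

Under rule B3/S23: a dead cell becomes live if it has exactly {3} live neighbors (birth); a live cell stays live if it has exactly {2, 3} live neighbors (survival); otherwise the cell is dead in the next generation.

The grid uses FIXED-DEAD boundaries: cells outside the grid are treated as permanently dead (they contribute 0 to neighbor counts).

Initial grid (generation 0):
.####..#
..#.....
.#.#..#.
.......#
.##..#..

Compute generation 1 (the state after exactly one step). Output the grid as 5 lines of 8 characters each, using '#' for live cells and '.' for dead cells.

Simulating step by step:
Generation 0 (given above): 13 live cells
Generation 1: 7 live cells
(generation 1 grid is the final answer)

Answer: .###....
....#...
..#.....
.#....#.
........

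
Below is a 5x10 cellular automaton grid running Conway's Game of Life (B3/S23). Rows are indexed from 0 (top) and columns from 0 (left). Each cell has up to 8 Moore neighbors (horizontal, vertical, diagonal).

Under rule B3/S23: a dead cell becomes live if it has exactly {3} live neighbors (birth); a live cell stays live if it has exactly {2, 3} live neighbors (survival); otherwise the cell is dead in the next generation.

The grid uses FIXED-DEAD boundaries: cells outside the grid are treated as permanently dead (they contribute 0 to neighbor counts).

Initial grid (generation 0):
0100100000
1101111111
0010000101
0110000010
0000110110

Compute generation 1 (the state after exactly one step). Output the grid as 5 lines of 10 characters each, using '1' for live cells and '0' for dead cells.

Answer: 1111101110
1101111101
1000110001
0111001001
0000000110

Derivation:
Simulating step by step:
Generation 0 (given above): 21 live cells
Generation 1: 27 live cells
(generation 1 grid is the final answer)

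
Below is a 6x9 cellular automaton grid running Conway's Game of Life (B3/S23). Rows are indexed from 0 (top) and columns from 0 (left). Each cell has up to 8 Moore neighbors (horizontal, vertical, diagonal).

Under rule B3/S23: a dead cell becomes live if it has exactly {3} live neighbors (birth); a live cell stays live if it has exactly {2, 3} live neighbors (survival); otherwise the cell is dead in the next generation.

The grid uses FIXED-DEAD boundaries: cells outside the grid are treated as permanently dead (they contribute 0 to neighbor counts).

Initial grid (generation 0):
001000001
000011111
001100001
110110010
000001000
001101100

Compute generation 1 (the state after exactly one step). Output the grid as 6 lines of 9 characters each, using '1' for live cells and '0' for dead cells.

Answer: 000001101
001011101
011000001
010110000
010001000
000011100

Derivation:
Simulating step by step:
Generation 0 (given above): 20 live cells
Generation 1: 19 live cells
(generation 1 grid is the final answer)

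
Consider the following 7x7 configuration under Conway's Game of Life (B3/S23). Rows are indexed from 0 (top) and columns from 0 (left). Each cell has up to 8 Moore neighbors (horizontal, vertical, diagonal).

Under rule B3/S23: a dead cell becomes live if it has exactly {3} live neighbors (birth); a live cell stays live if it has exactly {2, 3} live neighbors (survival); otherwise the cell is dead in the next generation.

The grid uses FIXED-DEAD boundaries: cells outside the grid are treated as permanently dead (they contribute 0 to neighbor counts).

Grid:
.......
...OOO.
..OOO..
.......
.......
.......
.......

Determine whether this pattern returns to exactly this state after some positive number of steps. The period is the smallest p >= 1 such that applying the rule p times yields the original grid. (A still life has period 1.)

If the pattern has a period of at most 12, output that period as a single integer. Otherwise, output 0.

Answer: 2

Derivation:
Simulating and comparing each generation to the original:
Gen 0 (original, given above): 6 live cells
Gen 1: 6 live cells, differs from original
Gen 2: 6 live cells, MATCHES original -> period = 2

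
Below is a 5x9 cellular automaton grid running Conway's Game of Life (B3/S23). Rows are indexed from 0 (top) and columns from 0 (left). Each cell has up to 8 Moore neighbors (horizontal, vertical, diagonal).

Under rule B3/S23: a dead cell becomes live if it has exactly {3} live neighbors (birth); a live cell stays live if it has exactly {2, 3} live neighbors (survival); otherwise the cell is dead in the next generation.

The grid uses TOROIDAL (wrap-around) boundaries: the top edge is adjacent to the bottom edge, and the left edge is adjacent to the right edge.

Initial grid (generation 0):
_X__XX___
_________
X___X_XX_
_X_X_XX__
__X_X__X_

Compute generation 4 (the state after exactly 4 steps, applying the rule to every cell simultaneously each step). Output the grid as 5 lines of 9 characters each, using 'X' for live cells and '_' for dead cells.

Simulating step by step:
Generation 0 (given above): 14 live cells
Generation 1: 14 live cells
___XXX___
____X_X__
____X_XX_
_XXX____X
_XX______
Generation 2: 16 live cells
__XXXX___
______XX_
__X_X_XX_
XX_X___X_
XX_______
Generation 3: 18 live cells
_XXXXXX__
__X____X_
_XXX_X___
X__X__XX_
X_______X
Generation 4: 21 live cells
(generation 4 grid is the final answer)

Answer: XXXXXXXXX
_________
_X_XX__XX
X__XX_XX_
X_______X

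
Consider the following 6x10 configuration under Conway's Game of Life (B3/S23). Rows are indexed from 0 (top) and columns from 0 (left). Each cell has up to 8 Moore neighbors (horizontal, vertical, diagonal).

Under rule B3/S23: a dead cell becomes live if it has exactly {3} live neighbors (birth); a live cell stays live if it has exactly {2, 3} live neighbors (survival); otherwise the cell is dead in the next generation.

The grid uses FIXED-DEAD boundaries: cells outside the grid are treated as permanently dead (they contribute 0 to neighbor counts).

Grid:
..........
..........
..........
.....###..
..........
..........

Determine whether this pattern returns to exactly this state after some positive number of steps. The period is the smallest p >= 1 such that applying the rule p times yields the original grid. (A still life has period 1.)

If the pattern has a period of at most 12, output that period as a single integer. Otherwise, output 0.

Simulating and comparing each generation to the original:
Gen 0 (original, given above): 3 live cells
Gen 1: 3 live cells, differs from original
Gen 2: 3 live cells, MATCHES original -> period = 2

Answer: 2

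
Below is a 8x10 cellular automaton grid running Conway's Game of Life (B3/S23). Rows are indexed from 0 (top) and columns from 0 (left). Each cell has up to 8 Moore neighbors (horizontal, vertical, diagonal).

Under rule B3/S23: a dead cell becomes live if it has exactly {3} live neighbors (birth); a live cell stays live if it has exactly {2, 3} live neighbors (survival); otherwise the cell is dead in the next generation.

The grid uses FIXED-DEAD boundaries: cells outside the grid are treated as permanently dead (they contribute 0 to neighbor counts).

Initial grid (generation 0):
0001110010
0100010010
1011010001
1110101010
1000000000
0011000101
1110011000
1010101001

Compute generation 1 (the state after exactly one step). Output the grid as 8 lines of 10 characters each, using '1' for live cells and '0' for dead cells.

Answer: 0000110000
0100011011
1001011111
1010110000
1000000110
1011001000
1000111110
1011001000

Derivation:
Simulating step by step:
Generation 0 (given above): 33 live cells
Generation 1: 35 live cells
(generation 1 grid is the final answer)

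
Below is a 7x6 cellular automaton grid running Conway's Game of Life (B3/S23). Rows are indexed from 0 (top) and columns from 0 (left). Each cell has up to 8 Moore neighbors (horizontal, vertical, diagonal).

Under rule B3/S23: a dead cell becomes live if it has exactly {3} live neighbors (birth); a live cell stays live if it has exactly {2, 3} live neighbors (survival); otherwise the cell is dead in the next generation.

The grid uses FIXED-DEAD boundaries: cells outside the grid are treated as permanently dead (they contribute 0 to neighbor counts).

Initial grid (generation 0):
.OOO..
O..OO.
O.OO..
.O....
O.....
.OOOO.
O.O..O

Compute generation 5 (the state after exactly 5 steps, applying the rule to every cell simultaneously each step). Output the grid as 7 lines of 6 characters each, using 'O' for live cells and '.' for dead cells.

Answer: .OOOO.
O.....
..O...
......
OOO...
....O.
.OOOO.

Derivation:
Simulating step by step:
Generation 0 (given above): 18 live cells
Generation 1: 21 live cells
.OOOO.
O...O.
O.OOO.
OOO...
O..O..
O.OOO.
..O.O.
Generation 2: 18 live cells
.OOOO.
O....O
O.O.O.
O...O.
O...O.
..O.O.
.OO.O.
Generation 3: 21 live cells
.OOOO.
O....O
O..OOO
O...OO
.O..OO
..O.OO
.OO...
Generation 4: 18 live cells
.OOOO.
O....O
OO.O..
OO....
.O....
..O.OO
.OOO..
Generation 5: 14 live cells
(generation 5 grid is the final answer)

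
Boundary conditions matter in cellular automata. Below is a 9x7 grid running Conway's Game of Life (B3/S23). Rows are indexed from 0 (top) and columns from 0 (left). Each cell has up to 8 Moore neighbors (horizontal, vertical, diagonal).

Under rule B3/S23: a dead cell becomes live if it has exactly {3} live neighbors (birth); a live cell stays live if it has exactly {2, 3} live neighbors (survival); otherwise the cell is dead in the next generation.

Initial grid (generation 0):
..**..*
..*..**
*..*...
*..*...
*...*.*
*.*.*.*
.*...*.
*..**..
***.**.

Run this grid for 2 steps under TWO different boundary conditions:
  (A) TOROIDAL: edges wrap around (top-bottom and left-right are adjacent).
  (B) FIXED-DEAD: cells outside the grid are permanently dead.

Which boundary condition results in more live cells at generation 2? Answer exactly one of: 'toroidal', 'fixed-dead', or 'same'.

Answer: fixed-dead

Derivation:
Under TOROIDAL boundary, generation 2:
....*..
....***
.......
*....*.
..*..*.
..****.
.**....
*.*.*..
......*
Population = 18

Under FIXED-DEAD boundary, generation 2:
.***..*
......*
.......
*....*.
*.*....
*.***..
*.*..*.
...*.*.
*****..
Population = 23

Comparison: toroidal=18, fixed-dead=23 -> fixed-dead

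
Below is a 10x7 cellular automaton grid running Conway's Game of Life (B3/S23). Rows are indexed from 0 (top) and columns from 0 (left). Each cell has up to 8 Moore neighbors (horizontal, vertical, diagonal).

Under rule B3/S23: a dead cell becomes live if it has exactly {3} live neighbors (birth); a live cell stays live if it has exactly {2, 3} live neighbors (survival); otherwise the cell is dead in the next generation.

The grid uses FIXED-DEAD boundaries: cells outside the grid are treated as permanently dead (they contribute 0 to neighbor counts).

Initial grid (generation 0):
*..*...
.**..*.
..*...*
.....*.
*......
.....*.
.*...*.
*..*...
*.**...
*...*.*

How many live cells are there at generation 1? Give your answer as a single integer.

Answer: 19

Derivation:
Simulating step by step:
Generation 0 (given above): 20 live cells
Generation 1: 19 live cells
.**....
.***...
.**..**
.......
.......
.......
....*..
*..**..
*.***..
.*.*...
Population at generation 1: 19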